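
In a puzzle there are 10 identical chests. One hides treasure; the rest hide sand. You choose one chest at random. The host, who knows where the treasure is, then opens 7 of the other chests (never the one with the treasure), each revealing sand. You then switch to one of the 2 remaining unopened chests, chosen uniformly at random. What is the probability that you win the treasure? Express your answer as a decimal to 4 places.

Your original chest holds the treasure with probability 1/10, so the other 9 collectively hold it with probability 9/10.
The host can always find 7 empty chests to open, so the reveals don't change that 9/10; it is now spread over the 2 remaining unopened chests.
P(win by switching) = (9/10) · (1/2) = 9/20 ≈ 0.4500.

0.4500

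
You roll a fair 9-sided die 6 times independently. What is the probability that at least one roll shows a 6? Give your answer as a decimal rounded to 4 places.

P(no roll shows a 6) = (8/9)^6 ≈ 0.4933.
P(at least one) = 1 − 0.4933 = 0.5067.

0.5067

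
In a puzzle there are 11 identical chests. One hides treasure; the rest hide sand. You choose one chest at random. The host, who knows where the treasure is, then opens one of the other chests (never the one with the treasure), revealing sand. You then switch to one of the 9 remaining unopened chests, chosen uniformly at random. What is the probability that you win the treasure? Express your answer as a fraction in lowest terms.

Your original chest holds the treasure with probability 1/11, so the other 10 collectively hold it with probability 10/11.
The host can always find an empty chest to open, so this doesn't change that 10/11; it is now spread over the 9 remaining unopened chests.
P(win by switching) = (10/11) · (1/9) = 10/99.

10/99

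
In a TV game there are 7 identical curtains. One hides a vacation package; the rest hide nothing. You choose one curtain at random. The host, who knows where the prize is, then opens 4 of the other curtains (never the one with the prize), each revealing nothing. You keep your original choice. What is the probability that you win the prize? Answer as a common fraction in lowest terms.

The host can always open 4 empty curtains regardless of your choice, so the reveals give no information about your original curtain.
P(win by staying) = 1/7.

1/7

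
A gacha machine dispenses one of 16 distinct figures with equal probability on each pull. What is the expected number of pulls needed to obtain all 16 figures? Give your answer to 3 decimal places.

54.092

After i distinct types are collected, each trial gives a new one with probability (16−i)/16, so the expected wait for the next new type is 16/(16−i).
E = 16/16 + 16/15 + 16/14 + 16/13 + 16/12 + 16/11 + 16/10 + 16/9 + 16/8 + 16/7 + 16/6 + 16/5 + 16/4 + 16/3 + 16/2 + 16/1 = 2436559/45045 ≈ 54.092.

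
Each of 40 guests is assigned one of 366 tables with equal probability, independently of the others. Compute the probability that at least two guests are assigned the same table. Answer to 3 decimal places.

It's easier to compute the probability that all 40 are distinct.
P(all distinct) = 366/366 · 365/366 · ··· · 327/366 ≈ 0.109.
So the probability of at least one match is 1 − 0.109 = 0.891.

0.891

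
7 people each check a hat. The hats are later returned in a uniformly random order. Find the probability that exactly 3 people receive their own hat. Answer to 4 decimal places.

Choose which 3 of the 7 are fixed: C(7,3) = 35 ways.
The remaining 4 must have no fixed point: D(4) = 9.
P = 35·9/5040 = 1/16 ≈ 0.0625.

0.0625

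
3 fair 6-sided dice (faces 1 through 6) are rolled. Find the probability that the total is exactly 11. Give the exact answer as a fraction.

There are 6^3 = 216 equally likely outcomes.
The number of ordered 3-tuples from {1,…,6} summing to 11 is 27.
P(sum = 11) = 27/216 = 1/8.

1/8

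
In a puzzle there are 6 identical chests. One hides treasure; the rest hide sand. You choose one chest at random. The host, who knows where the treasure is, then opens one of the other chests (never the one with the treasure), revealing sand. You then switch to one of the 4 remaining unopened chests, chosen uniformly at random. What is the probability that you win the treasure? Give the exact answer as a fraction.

5/24

Your original chest holds the treasure with probability 1/6, so the other 5 collectively hold it with probability 5/6.
The host can always find an empty chest to open, so this doesn't change that 5/6; it is now spread over the 4 remaining unopened chests.
P(win by switching) = (5/6) · (1/4) = 5/24.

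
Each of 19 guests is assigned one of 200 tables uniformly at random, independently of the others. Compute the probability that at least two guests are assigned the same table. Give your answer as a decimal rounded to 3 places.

0.586

It's easier to compute the probability that all 19 are distinct.
P(all distinct) = 200/200 · 199/200 · ··· · 182/200 ≈ 0.414.
So the probability of at least one match is 1 − 0.414 = 0.586.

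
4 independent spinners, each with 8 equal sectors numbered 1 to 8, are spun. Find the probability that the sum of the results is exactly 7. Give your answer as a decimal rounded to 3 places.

There are 8^4 = 4096 equally likely outcomes.
The number of ordered 4-tuples from {1,…,8} summing to 7 is 20.
P(sum = 7) = 20/4096 = 5/1024 ≈ 0.005.

0.005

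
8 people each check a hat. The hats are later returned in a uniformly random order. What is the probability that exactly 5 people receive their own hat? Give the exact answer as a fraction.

Choose which 5 of the 8 are fixed: C(8,5) = 56 ways.
The remaining 3 must have no fixed point: D(3) = 2.
P = 56·2/40320 = 1/360.

1/360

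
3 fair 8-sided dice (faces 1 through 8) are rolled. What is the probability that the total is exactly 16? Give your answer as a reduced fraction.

There are 8^3 = 512 equally likely outcomes.
The number of ordered 3-tuples from {1,…,8} summing to 16 is 42.
P(sum = 16) = 42/512 = 21/256.

21/256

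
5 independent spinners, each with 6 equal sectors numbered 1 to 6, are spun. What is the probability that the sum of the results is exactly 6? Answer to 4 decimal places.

There are 6^5 = 7776 equally likely outcomes.
The number of ordered 5-tuples from {1,…,6} summing to 6 is 5.
P(sum = 6) = 5/7776 ≈ 0.0006.

0.0006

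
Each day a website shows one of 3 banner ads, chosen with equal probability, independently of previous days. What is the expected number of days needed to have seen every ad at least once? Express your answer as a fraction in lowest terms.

After i distinct types are collected, each trial gives a new one with probability (3−i)/3, so the expected wait for the next new type is 3/(3−i).
E = 3/3 + 3/2 + 3/1 = 11/2.

11/2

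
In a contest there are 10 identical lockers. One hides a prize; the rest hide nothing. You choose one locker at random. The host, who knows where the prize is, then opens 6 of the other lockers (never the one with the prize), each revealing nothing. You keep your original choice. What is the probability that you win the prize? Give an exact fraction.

1/10

The host can always open 6 empty lockers regardless of your choice, so the reveals give no information about your original locker.
P(win by staying) = 1/10.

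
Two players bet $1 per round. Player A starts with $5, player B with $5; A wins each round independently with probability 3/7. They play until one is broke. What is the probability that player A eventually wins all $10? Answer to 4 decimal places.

Let r = q/p = (4/7)/(3/7) = 4/3. The recurrence P(i) = p·P(i+1) + q·P(i−1) with P(0)=0, P(10)=1 gives P(i) = (1 − r^i)/(1 − r^10).
P(5) = (1 − (4/3)^5) / (1 − (4/3)^10) = 243/1267 ≈ 0.1918.

0.1918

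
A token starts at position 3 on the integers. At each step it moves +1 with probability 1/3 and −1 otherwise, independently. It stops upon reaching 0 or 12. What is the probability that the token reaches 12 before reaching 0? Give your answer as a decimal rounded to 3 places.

0.002

Let r = q/p = (2/3)/(1/3) = 2. The recurrence P(i) = p·P(i+1) + q·P(i−1) with P(0)=0, P(12)=1 gives P(i) = (1 − r^i)/(1 − r^12).
P(3) = (1 − (2)^3) / (1 − (2)^12) = 1/585 ≈ 0.002.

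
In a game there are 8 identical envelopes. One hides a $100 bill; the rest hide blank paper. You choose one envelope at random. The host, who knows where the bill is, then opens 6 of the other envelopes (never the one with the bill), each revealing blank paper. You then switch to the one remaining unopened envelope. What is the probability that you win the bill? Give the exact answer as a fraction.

7/8

Your original envelope holds the bill with probability 1/8, so the other 7 collectively hold it with probability 7/8.
The host can always find 6 empty envelopes to open, so the reveals don't change that 7/8; it is now spread over the 1 remaining unopened envelope.
P(win by switching) = (7/8) · (1/1) = 7/8.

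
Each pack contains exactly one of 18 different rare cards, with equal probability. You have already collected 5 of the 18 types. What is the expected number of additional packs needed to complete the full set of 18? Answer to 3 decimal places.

57.242

Starting from 5 distinct types, each trial gives a new one with probability (18−i)/18 when i types are held, so the wait for the next new type is 18/(18−i).
E = 18/13 + 18/12 + 18/11 + 18/10 + 18/9 + 18/8 + 18/7 + 18/6 + 18/5 + 18/4 + 18/3 + 18/2 + 18/1 = 1145993/20020 ≈ 57.242.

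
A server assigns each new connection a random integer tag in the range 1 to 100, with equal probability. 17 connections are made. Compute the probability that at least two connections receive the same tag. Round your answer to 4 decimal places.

It's easier to compute the probability that all 17 are distinct.
P(all distinct) = 100/100 · 99/100 · ··· · 84/100 ≈ 0.2365.
So the probability of at least one match is 1 − 0.2365 = 0.7635.

0.7635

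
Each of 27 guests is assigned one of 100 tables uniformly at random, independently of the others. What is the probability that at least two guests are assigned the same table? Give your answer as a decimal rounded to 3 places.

0.979

It's easier to compute the probability that all 27 are distinct.
P(all distinct) = 100/100 · 99/100 · ··· · 74/100 ≈ 0.021.
So the probability of at least one match is 1 − 0.021 = 0.979.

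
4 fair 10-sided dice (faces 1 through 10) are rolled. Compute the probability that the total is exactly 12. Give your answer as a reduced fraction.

There are 10^4 = 10000 equally likely outcomes.
The number of ordered 4-tuples from {1,…,10} summing to 12 is 165.
P(sum = 12) = 165/10000 = 33/2000.

33/2000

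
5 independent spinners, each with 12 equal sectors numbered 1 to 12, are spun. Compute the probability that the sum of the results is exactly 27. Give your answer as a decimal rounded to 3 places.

There are 12^5 = 248832 equally likely outcomes.
The number of ordered 5-tuples from {1,…,12} summing to 27 is 9945.
P(sum = 27) = 9945/248832 = 1105/27648 ≈ 0.040.

0.040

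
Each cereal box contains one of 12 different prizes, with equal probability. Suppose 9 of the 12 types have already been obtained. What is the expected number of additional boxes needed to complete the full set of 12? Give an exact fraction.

Starting from 9 distinct types, each trial gives a new one with probability (12−i)/12 when i types are held, so the wait for the next new type is 12/(12−i).
E = 12/3 + 12/2 + 12/1 = 22.

22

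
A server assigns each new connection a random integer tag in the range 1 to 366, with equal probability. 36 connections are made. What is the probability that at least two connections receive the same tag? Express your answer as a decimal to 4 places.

It's easier to compute the probability that all 36 are distinct.
P(all distinct) = 366/366 · 365/366 · ··· · 331/366 ≈ 0.1687.
So the probability of at least one match is 1 − 0.1687 = 0.8313.

0.8313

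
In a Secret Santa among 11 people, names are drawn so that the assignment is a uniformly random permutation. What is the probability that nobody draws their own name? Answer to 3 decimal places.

This is the derangement probability: permutations of 11 with no fixed point.
D(11) = 11! · (1 − 1/1! + 1/2! − ··· + (−1)^11/11!) = 14684570.
P = 14684570/39916800 = 1468457/3991680 ≈ 0.368.

0.368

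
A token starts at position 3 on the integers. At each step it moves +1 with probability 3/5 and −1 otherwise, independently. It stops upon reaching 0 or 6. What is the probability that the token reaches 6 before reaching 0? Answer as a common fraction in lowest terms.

27/35

Let r = q/p = (2/5)/(3/5) = 2/3. The recurrence P(i) = p·P(i+1) + q·P(i−1) with P(0)=0, P(6)=1 gives P(i) = (1 − r^i)/(1 − r^6).
P(3) = (1 − (2/3)^3) / (1 − (2/3)^6) = 27/35.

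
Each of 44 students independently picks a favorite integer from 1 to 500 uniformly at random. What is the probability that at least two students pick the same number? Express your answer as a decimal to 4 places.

It's easier to compute the probability that all 44 are distinct.
P(all distinct) = 500/500 · 499/500 · ··· · 457/500 ≈ 0.1424.
So the probability of at least one match is 1 − 0.1424 = 0.8576.

0.8576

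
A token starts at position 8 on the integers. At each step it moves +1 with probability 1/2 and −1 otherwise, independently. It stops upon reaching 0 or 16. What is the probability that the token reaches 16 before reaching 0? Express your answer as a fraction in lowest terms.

With a fair step, P(i) = ½P(i−1) + ½P(i+1) with P(0)=0, P(16)=1 has the linear solution P(i) = i/16.
P(8) = 8/16 = 1/2.

1/2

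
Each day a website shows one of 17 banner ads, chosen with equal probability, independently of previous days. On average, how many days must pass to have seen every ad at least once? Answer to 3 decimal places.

After i distinct types are collected, each trial gives a new one with probability (17−i)/17, so the expected wait for the next new type is 17/(17−i).
E = 17/17 + 17/16 + 17/15 + 17/14 + 17/13 + 17/12 + 17/11 + 17/10 + 17/9 + 17/8 + 17/7 + 17/6 + 17/5 + 17/4 + 17/3 + 17/2 + 17/1 = 42142223/720720 ≈ 58.472.

58.472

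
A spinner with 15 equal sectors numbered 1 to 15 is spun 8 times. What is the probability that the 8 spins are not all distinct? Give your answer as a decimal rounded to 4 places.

P(all 8 different) = 15/15 · 14/15 · ··· · 8/15 ≈ 0.1012.
P(at least two equal) = 1 − 0.1012 = 0.8988.

0.8988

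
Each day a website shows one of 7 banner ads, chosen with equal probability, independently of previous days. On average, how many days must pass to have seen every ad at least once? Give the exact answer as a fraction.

363/20

After i distinct types are collected, each trial gives a new one with probability (7−i)/7, so the expected wait for the next new type is 7/(7−i).
E = 7/7 + 7/6 + 7/5 + 7/4 + 7/3 + 7/2 + 7/1 = 363/20.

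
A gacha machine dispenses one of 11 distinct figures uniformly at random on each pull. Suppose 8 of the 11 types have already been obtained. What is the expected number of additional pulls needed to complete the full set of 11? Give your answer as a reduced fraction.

Starting from 8 distinct types, each trial gives a new one with probability (11−i)/11 when i types are held, so the wait for the next new type is 11/(11−i).
E = 11/3 + 11/2 + 11/1 = 121/6.

121/6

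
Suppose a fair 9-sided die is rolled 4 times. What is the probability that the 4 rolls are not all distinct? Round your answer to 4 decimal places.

0.5391

P(all 4 different) = 9/9 · 8/9 · ··· · 6/9 ≈ 0.4609.
P(at least two equal) = 1 − 0.4609 = 0.5391.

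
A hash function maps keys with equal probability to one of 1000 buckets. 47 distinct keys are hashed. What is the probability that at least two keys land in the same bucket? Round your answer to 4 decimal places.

It's easier to compute the probability that all 47 are distinct.
P(all distinct) = 1000/1000 · 999/1000 · ··· · 954/1000 ≈ 0.3335.
So the probability of at least one match is 1 − 0.3335 = 0.6665.

0.6665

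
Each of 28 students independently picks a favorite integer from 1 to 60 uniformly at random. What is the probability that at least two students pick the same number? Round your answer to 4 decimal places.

0.9995

It's easier to compute the probability that all 28 are distinct.
P(all distinct) = 60/60 · 59/60 · ··· · 33/60 ≈ 0.0005.
So the probability of at least one match is 1 − 0.0005 = 0.9995.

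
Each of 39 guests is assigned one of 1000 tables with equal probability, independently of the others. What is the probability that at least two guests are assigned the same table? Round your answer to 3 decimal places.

It's easier to compute the probability that all 39 are distinct.
P(all distinct) = 1000/1000 · 999/1000 · ··· · 962/1000 ≈ 0.472.
So the probability of at least one match is 1 − 0.472 = 0.528.

0.528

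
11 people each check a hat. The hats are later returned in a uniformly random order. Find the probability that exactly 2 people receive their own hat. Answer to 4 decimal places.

0.1839

Choose which 2 of the 11 are fixed: C(11,2) = 55 ways.
The remaining 9 must have no fixed point: D(9) = 133496.
P = 55·133496/39916800 = 16687/90720 ≈ 0.1839.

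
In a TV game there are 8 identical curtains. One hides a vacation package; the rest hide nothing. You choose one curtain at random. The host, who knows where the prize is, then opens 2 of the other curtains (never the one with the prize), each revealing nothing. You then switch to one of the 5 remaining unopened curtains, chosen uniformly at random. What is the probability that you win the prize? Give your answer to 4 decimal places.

Your original curtain holds the prize with probability 1/8, so the other 7 collectively hold it with probability 7/8.
The host can always find 2 empty curtains to open, so the reveals don't change that 7/8; it is now spread over the 5 remaining unopened curtains.
P(win by switching) = (7/8) · (1/5) = 7/40 ≈ 0.1750.

0.1750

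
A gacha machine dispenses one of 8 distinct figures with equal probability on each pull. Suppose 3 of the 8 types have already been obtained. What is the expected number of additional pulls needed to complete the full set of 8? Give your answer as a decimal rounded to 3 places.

Starting from 3 distinct types, each trial gives a new one with probability (8−i)/8 when i types are held, so the wait for the next new type is 8/(8−i).
E = 8/5 + 8/4 + 8/3 + 8/2 + 8/1 = 274/15 ≈ 18.267.

18.267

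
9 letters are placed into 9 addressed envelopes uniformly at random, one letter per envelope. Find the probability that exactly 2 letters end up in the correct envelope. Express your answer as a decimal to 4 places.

Choose which 2 of the 9 are fixed: C(9,2) = 36 ways.
The remaining 7 must have no fixed point: D(7) = 1854.
P = 36·1854/362880 = 103/560 ≈ 0.1839.

0.1839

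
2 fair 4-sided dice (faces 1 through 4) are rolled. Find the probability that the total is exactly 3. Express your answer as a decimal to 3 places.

0.125

There are 4^2 = 16 equally likely outcomes.
The number of ordered 2-tuples from {1,…,4} summing to 3 is 2.
P(sum = 3) = 2/16 = 1/8 ≈ 0.125.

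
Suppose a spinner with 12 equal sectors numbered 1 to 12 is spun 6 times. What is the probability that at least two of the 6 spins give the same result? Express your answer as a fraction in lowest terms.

P(all 6 different) = 12/12 · 11/12 · ··· · 7/12 = 385/1728.
P(at least two equal) = 1 − 385/1728 = 1343/1728.

1343/1728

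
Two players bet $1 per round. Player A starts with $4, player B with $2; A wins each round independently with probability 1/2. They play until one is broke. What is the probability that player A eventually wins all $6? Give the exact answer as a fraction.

With a fair step, P(i) = ½P(i−1) + ½P(i+1) with P(0)=0, P(6)=1 has the linear solution P(i) = i/6.
P(4) = 4/6 = 2/3.

2/3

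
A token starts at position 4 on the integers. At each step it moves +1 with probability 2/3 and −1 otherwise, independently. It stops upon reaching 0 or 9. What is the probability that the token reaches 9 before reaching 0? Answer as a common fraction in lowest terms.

Let r = q/p = (1/3)/(2/3) = 1/2. The recurrence P(i) = p·P(i+1) + q·P(i−1) with P(0)=0, P(9)=1 gives P(i) = (1 − r^i)/(1 − r^9).
P(4) = (1 − (1/2)^4) / (1 − (1/2)^9) = 480/511.

480/511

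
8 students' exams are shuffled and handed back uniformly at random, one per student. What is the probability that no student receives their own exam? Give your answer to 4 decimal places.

0.3679

This is the derangement probability: permutations of 8 with no fixed point.
D(8) = 8! · (1 − 1/1! + 1/2! − ··· + (−1)^8/8!) = 14833.
P = 14833/40320 = 2119/5760 ≈ 0.3679.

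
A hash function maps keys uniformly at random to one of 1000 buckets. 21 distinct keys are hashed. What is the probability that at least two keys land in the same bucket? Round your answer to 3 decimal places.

0.191

It's easier to compute the probability that all 21 are distinct.
P(all distinct) = 1000/1000 · 999/1000 · ··· · 980/1000 ≈ 0.809.
So the probability of at least one match is 1 − 0.809 = 0.191.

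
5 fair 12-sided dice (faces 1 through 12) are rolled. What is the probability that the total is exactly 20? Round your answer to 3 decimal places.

0.015

There are 12^5 = 248832 equally likely outcomes.
The number of ordered 5-tuples from {1,…,12} summing to 20 is 3701.
P(sum = 20) = 3701/248832 ≈ 0.015.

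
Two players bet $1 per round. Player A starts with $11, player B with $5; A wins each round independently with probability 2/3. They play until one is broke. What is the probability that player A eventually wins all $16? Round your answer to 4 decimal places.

Let r = q/p = (1/3)/(2/3) = 1/2. The recurrence P(i) = p·P(i+1) + q·P(i−1) with P(0)=0, P(16)=1 gives P(i) = (1 − r^i)/(1 − r^16).
P(11) = (1 − (1/2)^11) / (1 − (1/2)^16) = 65504/65535 ≈ 0.9995.

0.9995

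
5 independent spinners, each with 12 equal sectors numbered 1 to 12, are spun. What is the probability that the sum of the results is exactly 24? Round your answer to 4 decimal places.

0.0290

There are 12^5 = 248832 equally likely outcomes.
The number of ordered 5-tuples from {1,…,12} summing to 24 is 7205.
P(sum = 24) = 7205/248832 ≈ 0.0290.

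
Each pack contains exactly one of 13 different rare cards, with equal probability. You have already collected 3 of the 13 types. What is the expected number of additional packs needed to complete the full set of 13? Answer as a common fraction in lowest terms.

95953/2520

Starting from 3 distinct types, each trial gives a new one with probability (13−i)/13 when i types are held, so the wait for the next new type is 13/(13−i).
E = 13/10 + 13/9 + 13/8 + 13/7 + 13/6 + 13/5 + 13/4 + 13/3 + 13/2 + 13/1 = 95953/2520.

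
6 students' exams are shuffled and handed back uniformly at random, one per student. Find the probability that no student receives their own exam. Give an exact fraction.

This is the derangement probability: permutations of 6 with no fixed point.
D(6) = 6! · (1 − 1/1! + 1/2! − ··· + (−1)^6/6!) = 265.
P = 265/720 = 53/144.

53/144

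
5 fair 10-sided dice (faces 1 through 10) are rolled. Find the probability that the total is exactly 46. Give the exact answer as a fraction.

7/10000

There are 10^5 = 100000 equally likely outcomes.
The number of ordered 5-tuples from {1,…,10} summing to 46 is 70.
P(sum = 46) = 70/100000 = 7/10000.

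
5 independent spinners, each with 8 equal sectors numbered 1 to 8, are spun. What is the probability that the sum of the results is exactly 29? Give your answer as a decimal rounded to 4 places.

There are 8^5 = 32768 equally likely outcomes.
The number of ordered 5-tuples from {1,…,8} summing to 29 is 1190.
P(sum = 29) = 1190/32768 = 595/16384 ≈ 0.0363.

0.0363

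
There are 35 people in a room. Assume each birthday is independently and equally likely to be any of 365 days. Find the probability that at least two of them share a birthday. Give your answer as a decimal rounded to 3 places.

0.814

It's easier to compute the probability that all 35 are distinct.
P(all distinct) = 365/365 · 364/365 · ··· · 331/365 ≈ 0.186.
So the probability of at least one match is 1 − 0.186 = 0.814.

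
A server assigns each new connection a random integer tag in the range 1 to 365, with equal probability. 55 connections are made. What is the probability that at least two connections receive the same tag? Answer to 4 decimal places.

It's easier to compute the probability that all 55 are distinct.
P(all distinct) = 365/365 · 364/365 · ··· · 311/365 ≈ 0.0137.
So the probability of at least one match is 1 − 0.0137 = 0.9863.

0.9863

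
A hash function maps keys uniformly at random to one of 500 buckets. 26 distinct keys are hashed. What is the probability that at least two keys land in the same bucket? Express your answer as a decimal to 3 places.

0.484

It's easier to compute the probability that all 26 are distinct.
P(all distinct) = 500/500 · 499/500 · ··· · 475/500 ≈ 0.516.
So the probability of at least one match is 1 − 0.516 = 0.484.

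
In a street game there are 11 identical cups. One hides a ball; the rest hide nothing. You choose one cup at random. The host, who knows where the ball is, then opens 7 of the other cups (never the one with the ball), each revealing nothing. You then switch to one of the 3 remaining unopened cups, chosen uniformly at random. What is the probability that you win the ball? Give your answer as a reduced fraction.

10/33

Your original cup holds the ball with probability 1/11, so the other 10 collectively hold it with probability 10/11.
The host can always find 7 empty cups to open, so the reveals don't change that 10/11; it is now spread over the 3 remaining unopened cups.
P(win by switching) = (10/11) · (1/3) = 10/33.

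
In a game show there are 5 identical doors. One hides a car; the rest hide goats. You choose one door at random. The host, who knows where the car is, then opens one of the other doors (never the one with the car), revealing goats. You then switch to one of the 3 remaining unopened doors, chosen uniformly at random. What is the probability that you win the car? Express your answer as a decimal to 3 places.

Your original door holds the car with probability 1/5, so the other 4 collectively hold it with probability 4/5.
The host can always find an empty door to open, so this doesn't change that 4/5; it is now spread over the 3 remaining unopened doors.
P(win by switching) = (4/5) · (1/3) = 4/15 ≈ 0.267.

0.267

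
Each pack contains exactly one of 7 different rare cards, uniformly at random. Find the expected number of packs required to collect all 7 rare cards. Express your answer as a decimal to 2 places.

18.15

After i distinct types are collected, each trial gives a new one with probability (7−i)/7, so the expected wait for the next new type is 7/(7−i).
E = 7/7 + 7/6 + 7/5 + 7/4 + 7/3 + 7/2 + 7/1 = 363/20 ≈ 18.15.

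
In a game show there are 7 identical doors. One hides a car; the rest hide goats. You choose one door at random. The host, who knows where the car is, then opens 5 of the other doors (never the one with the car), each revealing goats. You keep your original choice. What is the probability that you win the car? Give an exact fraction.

The host can always open 5 empty doors regardless of your choice, so the reveals give no information about your original door.
P(win by staying) = 1/7.

1/7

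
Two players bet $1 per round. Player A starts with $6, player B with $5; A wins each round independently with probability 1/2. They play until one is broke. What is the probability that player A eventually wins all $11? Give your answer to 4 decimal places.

With a fair step, P(i) = ½P(i−1) + ½P(i+1) with P(0)=0, P(11)=1 has the linear solution P(i) = i/11.
P(6) = 6/11 ≈ 0.5455.

0.5455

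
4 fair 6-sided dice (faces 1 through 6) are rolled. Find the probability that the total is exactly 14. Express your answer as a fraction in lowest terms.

73/648

There are 6^4 = 1296 equally likely outcomes.
The number of ordered 4-tuples from {1,…,6} summing to 14 is 146.
P(sum = 14) = 146/1296 = 73/648.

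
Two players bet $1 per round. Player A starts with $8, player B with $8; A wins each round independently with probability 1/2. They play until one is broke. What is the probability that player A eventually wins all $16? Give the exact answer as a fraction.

With a fair step, P(i) = ½P(i−1) + ½P(i+1) with P(0)=0, P(16)=1 has the linear solution P(i) = i/16.
P(8) = 8/16 = 1/2.

1/2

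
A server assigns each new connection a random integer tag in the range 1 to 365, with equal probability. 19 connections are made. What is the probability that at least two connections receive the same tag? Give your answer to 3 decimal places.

0.379

It's easier to compute the probability that all 19 are distinct.
P(all distinct) = 365/365 · 364/365 · ··· · 347/365 ≈ 0.621.
So the probability of at least one match is 1 − 0.621 = 0.379.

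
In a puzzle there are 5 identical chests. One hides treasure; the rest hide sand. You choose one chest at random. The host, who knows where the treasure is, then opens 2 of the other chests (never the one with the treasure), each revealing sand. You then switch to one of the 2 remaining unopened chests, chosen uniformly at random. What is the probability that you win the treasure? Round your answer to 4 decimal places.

0.4000

Your original chest holds the treasure with probability 1/5, so the other 4 collectively hold it with probability 4/5.
The host can always find 2 empty chests to open, so the reveals don't change that 4/5; it is now spread over the 2 remaining unopened chests.
P(win by switching) = (4/5) · (1/2) = 2/5 ≈ 0.4000.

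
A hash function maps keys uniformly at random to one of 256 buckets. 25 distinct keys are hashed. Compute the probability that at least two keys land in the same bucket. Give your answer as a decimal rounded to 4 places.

It's easier to compute the probability that all 25 are distinct.
P(all distinct) = 256/256 · 255/256 · ··· · 232/256 ≈ 0.2979.
So the probability of at least one match is 1 − 0.2979 = 0.7021.

0.7021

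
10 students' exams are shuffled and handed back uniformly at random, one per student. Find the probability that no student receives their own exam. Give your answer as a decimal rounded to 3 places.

0.368

This is the derangement probability: permutations of 10 with no fixed point.
D(10) = 10! · (1 − 1/1! + 1/2! − ··· + (−1)^10/10!) = 1334961.
P = 1334961/3628800 = 16481/44800 ≈ 0.368.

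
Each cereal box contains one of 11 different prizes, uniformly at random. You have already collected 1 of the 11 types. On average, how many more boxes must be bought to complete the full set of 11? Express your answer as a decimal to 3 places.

32.219

Starting from 1 distinct type, each trial gives a new one with probability (11−i)/11 when i types are held, so the wait for the next new type is 11/(11−i).
E = 11/10 + 11/9 + 11/8 + 11/7 + 11/6 + 11/5 + 11/4 + 11/3 + 11/2 + 11/1 = 81191/2520 ≈ 32.219.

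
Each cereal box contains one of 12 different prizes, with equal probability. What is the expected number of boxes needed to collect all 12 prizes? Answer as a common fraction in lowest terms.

86021/2310

After i distinct types are collected, each trial gives a new one with probability (12−i)/12, so the expected wait for the next new type is 12/(12−i).
E = 12/12 + 12/11 + 12/10 + 12/9 + 12/8 + 12/7 + 12/6 + 12/5 + 12/4 + 12/3 + 12/2 + 12/1 = 86021/2310.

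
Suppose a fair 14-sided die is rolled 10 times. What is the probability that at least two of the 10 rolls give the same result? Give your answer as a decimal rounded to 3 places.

P(all 10 different) = 14/14 · 13/14 · ··· · 5/14 ≈ 0.013.
P(at least two equal) = 1 − 0.013 = 0.987.

0.987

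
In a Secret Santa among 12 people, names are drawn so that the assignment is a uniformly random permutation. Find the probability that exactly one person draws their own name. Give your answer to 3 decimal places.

0.368

Choose which one is fixed: C(12,1) = 12 ways.
The remaining 11 must have no fixed point: D(11) = 14684570.
P = 12·14684570/479001600 = 1468457/3991680 ≈ 0.368.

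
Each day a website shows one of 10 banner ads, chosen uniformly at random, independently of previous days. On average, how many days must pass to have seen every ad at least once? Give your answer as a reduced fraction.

7381/252

After i distinct types are collected, each trial gives a new one with probability (10−i)/10, so the expected wait for the next new type is 10/(10−i).
E = 10/10 + 10/9 + 10/8 + 10/7 + 10/6 + 10/5 + 10/4 + 10/3 + 10/2 + 10/1 = 7381/252.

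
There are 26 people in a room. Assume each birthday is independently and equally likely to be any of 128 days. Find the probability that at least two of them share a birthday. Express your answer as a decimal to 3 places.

0.935

It's easier to compute the probability that all 26 are distinct.
P(all distinct) = 128/128 · 127/128 · ··· · 103/128 ≈ 0.065.
So the probability of at least one match is 1 − 0.065 = 0.935.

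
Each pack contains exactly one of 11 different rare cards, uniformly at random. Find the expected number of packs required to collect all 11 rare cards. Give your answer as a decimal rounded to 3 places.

After i distinct types are collected, each trial gives a new one with probability (11−i)/11, so the expected wait for the next new type is 11/(11−i).
E = 11/11 + 11/10 + 11/9 + 11/8 + 11/7 + 11/6 + 11/5 + 11/4 + 11/3 + 11/2 + 11/1 = 83711/2520 ≈ 33.219.

33.219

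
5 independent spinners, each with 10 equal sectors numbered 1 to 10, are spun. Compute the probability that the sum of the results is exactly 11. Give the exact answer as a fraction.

21/10000

There are 10^5 = 100000 equally likely outcomes.
The number of ordered 5-tuples from {1,…,10} summing to 11 is 210.
P(sum = 11) = 210/100000 = 21/10000.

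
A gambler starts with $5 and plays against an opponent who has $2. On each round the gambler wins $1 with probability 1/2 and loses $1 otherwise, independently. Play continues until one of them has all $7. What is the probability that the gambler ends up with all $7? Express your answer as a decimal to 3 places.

0.714

With a fair step, P(i) = ½P(i−1) + ½P(i+1) with P(0)=0, P(7)=1 has the linear solution P(i) = i/7.
P(5) = 5/7 ≈ 0.714.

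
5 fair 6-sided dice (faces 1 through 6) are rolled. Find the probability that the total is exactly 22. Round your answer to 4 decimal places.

0.0540

There are 6^5 = 7776 equally likely outcomes.
The number of ordered 5-tuples from {1,…,6} summing to 22 is 420.
P(sum = 22) = 420/7776 = 35/648 ≈ 0.0540.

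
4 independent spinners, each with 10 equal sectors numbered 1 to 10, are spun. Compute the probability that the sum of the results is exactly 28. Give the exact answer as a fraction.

There are 10^4 = 10000 equally likely outcomes.
The number of ordered 4-tuples from {1,…,10} summing to 28 is 415.
P(sum = 28) = 415/10000 = 83/2000.

83/2000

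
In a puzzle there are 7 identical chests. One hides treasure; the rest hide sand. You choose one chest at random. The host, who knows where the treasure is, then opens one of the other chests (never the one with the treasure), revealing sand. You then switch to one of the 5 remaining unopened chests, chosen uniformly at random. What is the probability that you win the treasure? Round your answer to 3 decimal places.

0.171

Your original chest holds the treasure with probability 1/7, so the other 6 collectively hold it with probability 6/7.
The host can always find an empty chest to open, so this doesn't change that 6/7; it is now spread over the 5 remaining unopened chests.
P(win by switching) = (6/7) · (1/5) = 6/35 ≈ 0.171.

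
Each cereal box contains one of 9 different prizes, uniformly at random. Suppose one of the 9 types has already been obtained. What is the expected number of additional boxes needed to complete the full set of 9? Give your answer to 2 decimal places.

Starting from 1 distinct type, each trial gives a new one with probability (9−i)/9 when i types are held, so the wait for the next new type is 9/(9−i).
E = 9/8 + 9/7 + 9/6 + 9/5 + 9/4 + 9/3 + 9/2 + 9/1 = 6849/280 ≈ 24.46.

24.46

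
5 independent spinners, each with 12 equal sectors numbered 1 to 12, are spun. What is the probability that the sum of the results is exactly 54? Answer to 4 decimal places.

0.0008

There are 12^5 = 248832 equally likely outcomes.
The number of ordered 5-tuples from {1,…,12} summing to 54 is 210.
P(sum = 54) = 210/248832 = 35/41472 ≈ 0.0008.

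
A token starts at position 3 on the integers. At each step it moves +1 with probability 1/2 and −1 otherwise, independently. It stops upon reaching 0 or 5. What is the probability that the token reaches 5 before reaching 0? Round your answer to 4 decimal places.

0.6000

With a fair step, P(i) = ½P(i−1) + ½P(i+1) with P(0)=0, P(5)=1 has the linear solution P(i) = i/5.
P(3) = 3/5 ≈ 0.6000.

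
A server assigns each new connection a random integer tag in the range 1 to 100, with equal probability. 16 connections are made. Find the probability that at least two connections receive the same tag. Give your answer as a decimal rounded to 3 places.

0.718

It's easier to compute the probability that all 16 are distinct.
P(all distinct) = 100/100 · 99/100 · ··· · 85/100 ≈ 0.282.
So the probability of at least one match is 1 − 0.282 = 0.718.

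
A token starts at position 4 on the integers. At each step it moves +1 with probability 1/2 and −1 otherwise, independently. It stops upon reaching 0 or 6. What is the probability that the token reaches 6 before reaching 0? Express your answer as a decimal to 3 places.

With a fair step, P(i) = ½P(i−1) + ½P(i+1) with P(0)=0, P(6)=1 has the linear solution P(i) = i/6.
P(4) = 4/6 = 2/3 ≈ 0.667.

0.667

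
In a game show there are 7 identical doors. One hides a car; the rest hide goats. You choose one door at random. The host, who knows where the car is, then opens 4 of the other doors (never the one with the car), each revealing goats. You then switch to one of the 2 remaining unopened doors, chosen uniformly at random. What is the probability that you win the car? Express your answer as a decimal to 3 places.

0.429

Your original door holds the car with probability 1/7, so the other 6 collectively hold it with probability 6/7.
The host can always find 4 empty doors to open, so the reveals don't change that 6/7; it is now spread over the 2 remaining unopened doors.
P(win by switching) = (6/7) · (1/2) = 3/7 ≈ 0.429.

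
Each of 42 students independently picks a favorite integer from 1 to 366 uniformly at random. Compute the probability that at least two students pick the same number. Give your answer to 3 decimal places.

It's easier to compute the probability that all 42 are distinct.
P(all distinct) = 366/366 · 365/366 · ··· · 325/366 ≈ 0.087.
So the probability of at least one match is 1 − 0.087 = 0.913.

0.913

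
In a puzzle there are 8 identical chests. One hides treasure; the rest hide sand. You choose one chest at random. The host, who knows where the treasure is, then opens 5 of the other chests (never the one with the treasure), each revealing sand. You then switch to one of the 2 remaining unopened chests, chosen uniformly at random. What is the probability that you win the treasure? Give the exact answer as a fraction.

Your original chest holds the treasure with probability 1/8, so the other 7 collectively hold it with probability 7/8.
The host can always find 5 empty chests to open, so the reveals don't change that 7/8; it is now spread over the 2 remaining unopened chests.
P(win by switching) = (7/8) · (1/2) = 7/16.

7/16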